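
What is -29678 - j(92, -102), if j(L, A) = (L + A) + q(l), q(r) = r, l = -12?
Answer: -29656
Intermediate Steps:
j(L, A) = -12 + A + L (j(L, A) = (L + A) - 12 = (A + L) - 12 = -12 + A + L)
-29678 - j(92, -102) = -29678 - (-12 - 102 + 92) = -29678 - 1*(-22) = -29678 + 22 = -29656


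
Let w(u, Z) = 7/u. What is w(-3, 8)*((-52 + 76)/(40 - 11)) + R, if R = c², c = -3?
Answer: 205/29 ≈ 7.0690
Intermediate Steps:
R = 9 (R = (-3)² = 9)
w(-3, 8)*((-52 + 76)/(40 - 11)) + R = (7/(-3))*((-52 + 76)/(40 - 11)) + 9 = (7*(-⅓))*(24/29) + 9 = -56/29 + 9 = 205/29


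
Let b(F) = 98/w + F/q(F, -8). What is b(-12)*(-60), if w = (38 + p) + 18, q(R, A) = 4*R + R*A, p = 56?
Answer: -75/2 ≈ -37.500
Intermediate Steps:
q(R, A) = 4*R + A*R
w = 112 (w = (38 + 56) + 18 = 94 + 18 = 112)
b(F) = 5/8 (b(F) = 98/112 + F/((F*(4 - 8))) = 98*(1/112) + F/((F*(-4))) = 7/8 + F/((-4*F)) = 7/8 + F*(-1/(4*F)) = 7/8 - ¼ = 5/8)
b(-12)*(-60) = (5/8)*(-60) = -75/2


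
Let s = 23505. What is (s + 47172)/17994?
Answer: 23559/5998 ≈ 3.9278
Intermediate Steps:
(s + 47172)/17994 = (23505 + 47172)/17994 = 70677*(1/17994) = 23559/5998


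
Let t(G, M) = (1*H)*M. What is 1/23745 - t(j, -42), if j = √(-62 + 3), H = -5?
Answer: -4986449/23745 ≈ -210.00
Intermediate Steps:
j = I*√59 (j = √(-59) = I*√59 ≈ 7.6811*I)
t(G, M) = -5*M (t(G, M) = (1*(-5))*M = -5*M)
1/23745 - t(j, -42) = 1/23745 - (-5)*(-42) = 1/23745 - 1*210 = 1/23745 - 210 = -4986449/23745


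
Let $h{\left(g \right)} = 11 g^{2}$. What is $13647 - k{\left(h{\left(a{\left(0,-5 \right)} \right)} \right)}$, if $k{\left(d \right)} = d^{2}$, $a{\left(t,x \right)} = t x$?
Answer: $13647$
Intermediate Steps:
$13647 - k{\left(h{\left(a{\left(0,-5 \right)} \right)} \right)} = 13647 - \left(11 \left(0 \left(-5\right)\right)^{2}\right)^{2} = 13647 - \left(11 \cdot 0^{2}\right)^{2} = 13647 - \left(11 \cdot 0\right)^{2} = 13647 - 0^{2} = 13647 - 0 = 13647 + 0 = 13647$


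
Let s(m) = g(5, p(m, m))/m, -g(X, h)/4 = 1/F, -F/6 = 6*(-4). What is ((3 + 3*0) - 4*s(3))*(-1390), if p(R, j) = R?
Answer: -113980/27 ≈ -4221.5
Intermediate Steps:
F = 144 (F = -36*(-4) = -6*(-24) = 144)
g(X, h) = -1/36 (g(X, h) = -4/144 = -4*1/144 = -1/36)
s(m) = -1/(36*m)
((3 + 3*0) - 4*s(3))*(-1390) = ((3 + 3*0) - (-1)/(9*3))*(-1390) = ((3 + 0) - (-1)/(9*3))*(-1390) = (3 - 4*(-1/108))*(-1390) = (3 + 1/27)*(-1390) = (82/27)*(-1390) = -113980/27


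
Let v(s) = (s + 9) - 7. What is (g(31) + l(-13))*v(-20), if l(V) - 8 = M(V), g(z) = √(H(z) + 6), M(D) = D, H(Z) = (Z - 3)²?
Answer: 90 - 18*√790 ≈ -415.92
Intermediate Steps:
H(Z) = (-3 + Z)²
g(z) = √(6 + (-3 + z)²) (g(z) = √((-3 + z)² + 6) = √(6 + (-3 + z)²))
v(s) = 2 + s (v(s) = (9 + s) - 7 = 2 + s)
l(V) = 8 + V
(g(31) + l(-13))*v(-20) = (√(6 + (-3 + 31)²) + (8 - 13))*(2 - 20) = (√(6 + 28²) - 5)*(-18) = (√(6 + 784) - 5)*(-18) = (√790 - 5)*(-18) = (-5 + √790)*(-18) = 90 - 18*√790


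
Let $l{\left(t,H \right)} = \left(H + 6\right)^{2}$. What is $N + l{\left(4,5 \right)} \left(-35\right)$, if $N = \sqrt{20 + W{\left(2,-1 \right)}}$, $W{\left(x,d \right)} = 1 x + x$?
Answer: $-4235 + 2 \sqrt{6} \approx -4230.1$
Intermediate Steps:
$W{\left(x,d \right)} = 2 x$ ($W{\left(x,d \right)} = x + x = 2 x$)
$l{\left(t,H \right)} = \left(6 + H\right)^{2}$
$N = 2 \sqrt{6}$ ($N = \sqrt{20 + 2 \cdot 2} = \sqrt{20 + 4} = \sqrt{24} = 2 \sqrt{6} \approx 4.899$)
$N + l{\left(4,5 \right)} \left(-35\right) = 2 \sqrt{6} + \left(6 + 5\right)^{2} \left(-35\right) = 2 \sqrt{6} + 11^{2} \left(-35\right) = 2 \sqrt{6} + 121 \left(-35\right) = 2 \sqrt{6} - 4235 = -4235 + 2 \sqrt{6}$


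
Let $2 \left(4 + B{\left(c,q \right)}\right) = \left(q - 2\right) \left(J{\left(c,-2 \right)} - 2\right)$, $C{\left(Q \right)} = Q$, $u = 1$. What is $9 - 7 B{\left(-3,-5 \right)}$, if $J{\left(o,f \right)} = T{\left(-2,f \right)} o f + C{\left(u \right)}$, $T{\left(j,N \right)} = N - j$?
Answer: $\frac{25}{2} \approx 12.5$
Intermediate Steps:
$J{\left(o,f \right)} = 1 + f o \left(2 + f\right)$ ($J{\left(o,f \right)} = \left(f - -2\right) o f + 1 = \left(f + 2\right) o f + 1 = \left(2 + f\right) o f + 1 = o \left(2 + f\right) f + 1 = f o \left(2 + f\right) + 1 = 1 + f o \left(2 + f\right)$)
$B{\left(c,q \right)} = -3 - \frac{q}{2}$ ($B{\left(c,q \right)} = -4 + \frac{\left(q - 2\right) \left(\left(1 - 2 c \left(2 - 2\right)\right) - 2\right)}{2} = -4 + \frac{\left(-2 + q\right) \left(\left(1 - 2 c 0\right) - 2\right)}{2} = -4 + \frac{\left(-2 + q\right) \left(\left(1 + 0\right) - 2\right)}{2} = -4 + \frac{\left(-2 + q\right) \left(1 - 2\right)}{2} = -4 + \frac{\left(-2 + q\right) \left(-1\right)}{2} = -4 + \frac{2 - q}{2} = -4 - \left(-1 + \frac{q}{2}\right) = -3 - \frac{q}{2}$)
$9 - 7 B{\left(-3,-5 \right)} = 9 - 7 \left(-3 - - \frac{5}{2}\right) = 9 - 7 \left(-3 + \frac{5}{2}\right) = 9 - - \frac{7}{2} = 9 + \frac{7}{2} = \frac{25}{2}$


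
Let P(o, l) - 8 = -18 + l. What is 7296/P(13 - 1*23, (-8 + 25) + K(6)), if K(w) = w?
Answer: 7296/13 ≈ 561.23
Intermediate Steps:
P(o, l) = -10 + l (P(o, l) = 8 + (-18 + l) = -10 + l)
7296/P(13 - 1*23, (-8 + 25) + K(6)) = 7296/(-10 + ((-8 + 25) + 6)) = 7296/(-10 + (17 + 6)) = 7296/(-10 + 23) = 7296/13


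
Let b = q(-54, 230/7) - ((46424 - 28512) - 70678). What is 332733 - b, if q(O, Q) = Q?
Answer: 1959539/7 ≈ 2.7993e+5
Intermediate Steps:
b = 369592/7 (b = 230/7 - ((46424 - 28512) - 70678) = 230*(⅐) - (17912 - 70678) = 230/7 - 1*(-52766) = 230/7 + 52766 = 369592/7 ≈ 52799.)
332733 - b = 332733 - 1*369592/7 = 332733 - 369592/7 = 1959539/7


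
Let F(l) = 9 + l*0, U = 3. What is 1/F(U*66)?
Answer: ⅑ ≈ 0.11111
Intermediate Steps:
F(l) = 9 (F(l) = 9 + 0 = 9)
1/F(U*66) = 1/9 = ⅑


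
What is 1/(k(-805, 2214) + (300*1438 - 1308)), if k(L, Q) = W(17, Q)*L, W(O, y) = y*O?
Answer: -1/29868498 ≈ -3.3480e-8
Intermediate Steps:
W(O, y) = O*y
k(L, Q) = 17*L*Q (k(L, Q) = (17*Q)*L = 17*L*Q)
1/(k(-805, 2214) + (300*1438 - 1308)) = 1/(17*(-805)*2214 + (300*1438 - 1308)) = 1/(-30298590 + (431400 - 1308)) = 1/(-30298590 + 430092) = 1/(-29868498) = -1/29868498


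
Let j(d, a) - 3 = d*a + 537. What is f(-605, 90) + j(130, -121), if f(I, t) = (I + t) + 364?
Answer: -15341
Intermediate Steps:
j(d, a) = 540 + a*d (j(d, a) = 3 + (d*a + 537) = 3 + (a*d + 537) = 3 + (537 + a*d) = 540 + a*d)
f(I, t) = 364 + I + t
f(-605, 90) + j(130, -121) = (364 - 605 + 90) + (540 - 121*130) = -151 + (540 - 15730) = -151 - 15190 = -15341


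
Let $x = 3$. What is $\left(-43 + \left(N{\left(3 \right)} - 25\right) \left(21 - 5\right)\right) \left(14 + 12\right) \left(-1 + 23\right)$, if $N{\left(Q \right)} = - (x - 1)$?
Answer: $-271700$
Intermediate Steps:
$N{\left(Q \right)} = -2$ ($N{\left(Q \right)} = - (3 - 1) = \left(-1\right) 2 = -2$)
$\left(-43 + \left(N{\left(3 \right)} - 25\right) \left(21 - 5\right)\right) \left(14 + 12\right) \left(-1 + 23\right) = \left(-43 + \left(-2 - 25\right) \left(21 - 5\right)\right) \left(14 + 12\right) \left(-1 + 23\right) = \left(-43 - 432\right) 26 \cdot 22 = \left(-43 - 432\right) 572 = \left(-475\right) 572 = -271700$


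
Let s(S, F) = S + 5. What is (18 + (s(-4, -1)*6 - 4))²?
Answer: 400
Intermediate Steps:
s(S, F) = 5 + S
(18 + (s(-4, -1)*6 - 4))² = (18 + ((5 - 4)*6 - 4))² = (18 + (1*6 - 4))² = (18 + (6 - 4))² = (18 + 2)² = 20² = 400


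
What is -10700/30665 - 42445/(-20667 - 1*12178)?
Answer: 38005377/40287677 ≈ 0.94335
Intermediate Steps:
-10700/30665 - 42445/(-20667 - 1*12178) = -10700*1/30665 - 42445/(-20667 - 12178) = -2140/6133 - 42445/(-32845) = -2140/6133 - 42445*(-1/32845) = -2140/6133 + 8489/6569 = 38005377/40287677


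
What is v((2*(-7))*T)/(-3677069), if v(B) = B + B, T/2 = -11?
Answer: -56/334279 ≈ -0.00016752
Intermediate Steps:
T = -22 (T = 2*(-11) = -22)
v(B) = 2*B
v((2*(-7))*T)/(-3677069) = (2*((2*(-7))*(-22)))/(-3677069) = (2*(-14*(-22)))*(-1/3677069) = (2*308)*(-1/3677069) = 616*(-1/3677069) = -56/334279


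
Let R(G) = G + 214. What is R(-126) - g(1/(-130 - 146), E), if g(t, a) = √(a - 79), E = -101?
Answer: 88 - 6*I*√5 ≈ 88.0 - 13.416*I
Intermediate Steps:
R(G) = 214 + G
g(t, a) = √(-79 + a)
R(-126) - g(1/(-130 - 146), E) = (214 - 126) - √(-79 - 101) = 88 - √(-180) = 88 - 6*I*√5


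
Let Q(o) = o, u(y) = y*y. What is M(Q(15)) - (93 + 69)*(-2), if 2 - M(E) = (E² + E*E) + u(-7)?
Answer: -173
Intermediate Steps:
u(y) = y²
M(E) = -47 - 2*E² (M(E) = 2 - ((E² + E*E) + (-7)²) = 2 - ((E² + E²) + 49) = 2 - (2*E² + 49) = 2 - (49 + 2*E²) = 2 + (-49 - 2*E²) = -47 - 2*E²)
M(Q(15)) - (93 + 69)*(-2) = (-47 - 2*15²) - (93 + 69)*(-2) = (-47 - 2*225) - 162*(-2) = (-47 - 450) - 1*(-324) = -497 + 324 = -173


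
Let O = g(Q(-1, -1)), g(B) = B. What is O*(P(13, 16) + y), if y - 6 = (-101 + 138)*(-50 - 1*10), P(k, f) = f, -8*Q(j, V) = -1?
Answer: -1099/4 ≈ -274.75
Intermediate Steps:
Q(j, V) = ⅛ (Q(j, V) = -⅛*(-1) = ⅛)
O = ⅛ ≈ 0.12500
y = -2214 (y = 6 + (-101 + 138)*(-50 - 1*10) = 6 + 37*(-50 - 10) = 6 + 37*(-60) = 6 - 2220 = -2214)
O*(P(13, 16) + y) = (16 - 2214)/8 = (⅛)*(-2198) = -1099/4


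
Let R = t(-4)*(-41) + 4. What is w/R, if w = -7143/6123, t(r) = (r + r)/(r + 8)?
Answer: -2381/175526 ≈ -0.013565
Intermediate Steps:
t(r) = 2*r/(8 + r) (t(r) = (2*r)/(8 + r) = 2*r/(8 + r))
w = -2381/2041 (w = -7143*1/6123 = -2381/2041 ≈ -1.1666)
R = 86 (R = (2*(-4)/(8 - 4))*(-41) + 4 = (2*(-4)/4)*(-41) + 4 = (2*(-4)*(¼))*(-41) + 4 = -2*(-41) + 4 = 82 + 4 = 86)
w/R = -2381/2041/86 = -2381/2041*1/86 = -2381/175526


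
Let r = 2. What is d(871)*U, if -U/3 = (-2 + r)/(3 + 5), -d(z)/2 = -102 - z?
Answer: 0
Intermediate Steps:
d(z) = 204 + 2*z (d(z) = -2*(-102 - z) = 204 + 2*z)
U = 0 (U = -3*(-2 + 2)/(3 + 5) = -0/8 = -3*0 = 0)
d(871)*U = (204 + 2*871)*0 = (204 + 1742)*0 = 1946*0 = 0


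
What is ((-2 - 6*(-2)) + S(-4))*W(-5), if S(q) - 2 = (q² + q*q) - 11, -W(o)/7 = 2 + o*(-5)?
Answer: -6237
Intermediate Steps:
W(o) = -14 + 35*o (W(o) = -7*(2 + o*(-5)) = -7*(2 - 5*o) = -14 + 35*o)
S(q) = -9 + 2*q² (S(q) = 2 + ((q² + q*q) - 11) = 2 + ((q² + q²) - 11) = 2 + (2*q² - 11) = 2 + (-11 + 2*q²) = -9 + 2*q²)
((-2 - 6*(-2)) + S(-4))*W(-5) = ((-2 - 6*(-2)) + (-9 + 2*(-4)²))*(-14 + 35*(-5)) = ((-2 + 12) + (-9 + 2*16))*(-14 - 175) = (10 + (-9 + 32))*(-189) = (10 + 23)*(-189) = 33*(-189) = -6237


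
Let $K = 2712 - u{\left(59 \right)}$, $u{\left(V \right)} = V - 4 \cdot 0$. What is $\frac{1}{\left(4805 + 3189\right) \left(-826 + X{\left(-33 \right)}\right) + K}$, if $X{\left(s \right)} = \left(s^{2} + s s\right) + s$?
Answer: $\frac{1}{10546739} \approx 9.4816 \cdot 10^{-8}$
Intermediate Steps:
$X{\left(s \right)} = s + 2 s^{2}$ ($X{\left(s \right)} = \left(s^{2} + s^{2}\right) + s = 2 s^{2} + s = s + 2 s^{2}$)
$u{\left(V \right)} = V$ ($u{\left(V \right)} = V - 0 = V + 0 = V$)
$K = 2653$ ($K = 2712 - 59 = 2653$)
$\frac{1}{\left(4805 + 3189\right) \left(-826 + X{\left(-33 \right)}\right) + K} = \frac{1}{\left(4805 + 3189\right) \left(-826 - 33 \left(1 + 2 \left(-33\right)\right)\right) + 2653} = \frac{1}{7994 \left(-826 - 33 \left(1 - 66\right)\right) + 2653} = \frac{1}{7994 \left(-826 - -2145\right) + 2653} = \frac{1}{7994 \left(-826 + 2145\right) + 2653} = \frac{1}{7994 \cdot 1319 + 2653} = \frac{1}{10544086 + 2653} = \frac{1}{10546739}$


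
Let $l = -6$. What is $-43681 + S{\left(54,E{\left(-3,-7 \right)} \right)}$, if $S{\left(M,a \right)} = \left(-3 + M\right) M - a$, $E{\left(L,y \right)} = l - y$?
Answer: $-40928$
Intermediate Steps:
$E{\left(L,y \right)} = -6 - y$
$S{\left(M,a \right)} = - a + M \left(-3 + M\right)$ ($S{\left(M,a \right)} = M \left(-3 + M\right) - a = - a + M \left(-3 + M\right)$)
$-43681 + S{\left(54,E{\left(-3,-7 \right)} \right)} = -43681 - \left(156 - 2916 + 7\right) = -43681 - -2753 = -43681 + 2753 = -40928$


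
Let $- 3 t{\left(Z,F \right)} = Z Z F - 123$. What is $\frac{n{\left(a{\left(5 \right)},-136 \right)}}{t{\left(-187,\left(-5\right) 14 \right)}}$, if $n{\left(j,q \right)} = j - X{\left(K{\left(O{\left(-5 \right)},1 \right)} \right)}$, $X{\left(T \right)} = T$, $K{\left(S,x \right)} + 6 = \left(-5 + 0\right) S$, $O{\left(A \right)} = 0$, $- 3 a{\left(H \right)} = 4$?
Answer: $\frac{14}{2447953} \approx 5.7191 \cdot 10^{-6}$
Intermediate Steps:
$a{\left(H \right)} = - \frac{4}{3}$ ($a{\left(H \right)} = \left(- \frac{1}{3}\right) 4 = - \frac{4}{3}$)
$K{\left(S,x \right)} = -6 - 5 S$ ($K{\left(S,x \right)} = -6 + \left(-5 + 0\right) S = -6 - 5 S$)
$t{\left(Z,F \right)} = 41 - \frac{F Z^{2}}{3}$ ($t{\left(Z,F \right)} = - \frac{Z Z F - 123}{3} = - \frac{Z^{2} F - 123}{3} = - \frac{F Z^{2} - 123}{3} = - \frac{-123 + F Z^{2}}{3} = 41 - \frac{F Z^{2}}{3}$)
$n{\left(j,q \right)} = 6 + j$ ($n{\left(j,q \right)} = j - \left(-6 - 0\right) = j - \left(-6 + 0\right) = j - -6 = j + 6 = 6 + j$)
$\frac{n{\left(a{\left(5 \right)},-136 \right)}}{t{\left(-187,\left(-5\right) 14 \right)}} = \frac{6 - \frac{4}{3}}{41 - \frac{\left(-5\right) 14 \left(-187\right)^{2}}{3}} = \frac{14}{3 \left(41 - \left(- \frac{70}{3}\right) 34969\right)} = \frac{14}{3 \left(41 + \frac{2447830}{3}\right)} = \frac{14}{3 \cdot \frac{2447953}{3}} = \frac{14}{3} \cdot \frac{3}{2447953} = \frac{14}{2447953}$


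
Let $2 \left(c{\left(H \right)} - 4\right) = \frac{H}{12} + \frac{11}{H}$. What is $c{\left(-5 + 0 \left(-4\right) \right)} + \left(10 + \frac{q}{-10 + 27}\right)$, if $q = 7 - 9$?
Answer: $\frac{25651}{2040} \approx 12.574$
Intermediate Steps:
$c{\left(H \right)} = 4 + \frac{H}{24} + \frac{11}{2 H}$ ($c{\left(H \right)} = 4 + \frac{\frac{H}{12} + \frac{11}{H}}{2} = 4 + \frac{\frac{11}{H} + \frac{H}{12}}{2} = 4 + \left(\frac{H}{24} + \frac{11}{2 H}\right) = 4 + \frac{H}{24} + \frac{11}{2 H}$)
$q = -2$
$c{\left(-5 + 0 \left(-4\right) \right)} + \left(10 + \frac{q}{-10 + 27}\right) = \frac{132 + \left(-5 + 0 \left(-4\right)\right) \left(96 + \left(-5 + 0 \left(-4\right)\right)\right)}{24 \left(-5 + 0 \left(-4\right)\right)} + \left(10 + \frac{1}{-10 + 27} \left(-2\right)\right) = \frac{132 + \left(-5 + 0\right) \left(96 + \left(-5 + 0\right)\right)}{24 \left(-5 + 0\right)} + \left(10 + \frac{1}{17} \left(-2\right)\right) = \frac{132 - 5 \left(96 - 5\right)}{24 \left(-5\right)} + \left(10 + \frac{1}{17} \left(-2\right)\right) = \frac{1}{24} \left(- \frac{1}{5}\right) \left(132 - 455\right) + \left(10 - \frac{2}{17}\right) = \frac{1}{24} \left(- \frac{1}{5}\right) \left(132 - 455\right) + \frac{168}{17} = \frac{1}{24} \left(- \frac{1}{5}\right) \left(-323\right) + \frac{168}{17} = \frac{323}{120} + \frac{168}{17} = \frac{25651}{2040}$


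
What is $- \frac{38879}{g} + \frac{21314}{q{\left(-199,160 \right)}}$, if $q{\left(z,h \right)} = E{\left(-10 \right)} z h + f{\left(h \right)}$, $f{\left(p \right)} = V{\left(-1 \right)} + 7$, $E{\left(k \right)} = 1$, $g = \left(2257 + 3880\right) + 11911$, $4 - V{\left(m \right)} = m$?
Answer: $- \frac{405528971}{143607936} \approx -2.8239$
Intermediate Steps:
$V{\left(m \right)} = 4 - m$
$g = 18048$ ($g = 6137 + 11911 = 18048$)
$f{\left(p \right)} = 12$ ($f{\left(p \right)} = \left(4 - -1\right) + 7 = \left(4 + 1\right) + 7 = 5 + 7 = 12$)
$q{\left(z,h \right)} = 12 + h z$ ($q{\left(z,h \right)} = 1 z h + 12 = z h + 12 = h z + 12 = 12 + h z$)
$- \frac{38879}{g} + \frac{21314}{q{\left(-199,160 \right)}} = - \frac{38879}{18048} + \frac{21314}{12 + 160 \left(-199\right)} = \left(-38879\right) \frac{1}{18048} + \frac{21314}{12 - 31840} = - \frac{38879}{18048} + \frac{21314}{-31828} = - \frac{38879}{18048} + 21314 \left(- \frac{1}{31828}\right) = - \frac{38879}{18048} - \frac{10657}{15914} = - \frac{405528971}{143607936}$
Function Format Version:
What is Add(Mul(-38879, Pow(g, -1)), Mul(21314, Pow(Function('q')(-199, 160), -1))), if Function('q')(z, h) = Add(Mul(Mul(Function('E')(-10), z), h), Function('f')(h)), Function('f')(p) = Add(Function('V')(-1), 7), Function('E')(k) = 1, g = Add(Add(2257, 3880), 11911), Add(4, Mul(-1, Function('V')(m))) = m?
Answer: Rational(-405528971, 143607936) ≈ -2.8239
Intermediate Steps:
Function('V')(m) = Add(4, Mul(-1, m))
g = 18048 (g = Add(6137, 11911) = 18048)
Function('f')(p) = 12 (Function('f')(p) = Add(Add(4, Mul(-1, -1)), 7) = Add(Add(4, 1), 7) = Add(5, 7) = 12)
Function('q')(z, h) = Add(12, Mul(h, z)) (Function('q')(z, h) = Add(Mul(Mul(1, z), h), 12) = Add(Mul(z, h), 12) = Add(Mul(h, z), 12) = Add(12, Mul(h, z)))
Add(Mul(-38879, Pow(g, -1)), Mul(21314, Pow(Function('q')(-199, 160), -1))) = Add(Mul(-38879, Pow(18048, -1)), Mul(21314, Pow(Add(12, Mul(160, -199)), -1))) = Add(Mul(-38879, Rational(1, 18048)), Mul(21314, Pow(Add(12, -31840), -1))) = Add(Rational(-38879, 18048), Mul(21314, Pow(-31828, -1))) = Add(Rational(-38879, 18048), Mul(21314, Rational(-1, 31828))) = Add(Rational(-38879, 18048), Rational(-10657, 15914)) = Rational(-405528971, 143607936)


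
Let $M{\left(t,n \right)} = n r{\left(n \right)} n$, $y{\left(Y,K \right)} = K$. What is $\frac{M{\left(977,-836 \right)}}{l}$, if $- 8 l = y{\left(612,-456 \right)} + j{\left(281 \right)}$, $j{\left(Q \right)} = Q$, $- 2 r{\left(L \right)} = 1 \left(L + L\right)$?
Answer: $\frac{4674216448}{175} \approx 2.671 \cdot 10^{7}$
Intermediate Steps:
$r{\left(L \right)} = - L$ ($r{\left(L \right)} = - \frac{1 \left(L + L\right)}{2} = - \frac{1 \cdot 2 L}{2} = - \frac{2 L}{2} = - L$)
$M{\left(t,n \right)} = - n^{3}$ ($M{\left(t,n \right)} = n \left(- n\right) n = - n^{2} n = - n^{3}$)
$l = \frac{175}{8}$ ($l = - \frac{-456 + 281}{8} = \left(- \frac{1}{8}\right) \left(-175\right) = \frac{175}{8} \approx 21.875$)
$\frac{M{\left(977,-836 \right)}}{l} = \frac{\left(-1\right) \left(-836\right)^{3}}{\frac{175}{8}} = \left(-1\right) \left(-584277056\right) \frac{8}{175} = 584277056 \cdot \frac{8}{175} = \frac{4674216448}{175}$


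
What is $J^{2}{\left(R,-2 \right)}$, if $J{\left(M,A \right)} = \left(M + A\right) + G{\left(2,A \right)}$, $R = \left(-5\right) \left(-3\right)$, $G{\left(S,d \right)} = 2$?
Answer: $225$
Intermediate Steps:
$R = 15$
$J{\left(M,A \right)} = 2 + A + M$ ($J{\left(M,A \right)} = \left(M + A\right) + 2 = \left(A + M\right) + 2 = 2 + A + M$)
$J^{2}{\left(R,-2 \right)} = \left(2 - 2 + 15\right)^{2} = 15^{2} = 225$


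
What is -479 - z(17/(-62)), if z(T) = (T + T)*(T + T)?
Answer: -460608/961 ≈ -479.30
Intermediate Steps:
z(T) = 4*T² (z(T) = (2*T)*(2*T) = 4*T²)
-479 - z(17/(-62)) = -479 - 4*(17/(-62))² = -479 - 4*(17*(-1/62))² = -479 - 4*(-17/62)² = -479 - 4*289/3844 = -479 - 1*289/961 = -479 - 289/961 = -460608/961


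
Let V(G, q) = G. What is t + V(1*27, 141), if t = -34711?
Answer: -34684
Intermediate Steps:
t + V(1*27, 141) = -34711 + 1*27 = -34711 + 27 = -34684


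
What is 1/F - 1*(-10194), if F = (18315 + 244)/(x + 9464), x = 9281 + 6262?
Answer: 189215453/18559 ≈ 10195.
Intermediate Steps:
x = 15543
F = 18559/25007 (F = (18315 + 244)/(15543 + 9464) = 18559/25007 ≈ 0.74215)
1/F - 1*(-10194) = 1/(18559/25007) - 1*(-10194) = 25007/18559 + 10194 = 189215453/18559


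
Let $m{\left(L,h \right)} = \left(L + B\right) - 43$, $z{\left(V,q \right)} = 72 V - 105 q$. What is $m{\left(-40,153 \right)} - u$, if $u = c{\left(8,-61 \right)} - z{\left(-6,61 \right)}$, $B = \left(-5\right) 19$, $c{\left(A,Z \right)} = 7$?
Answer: $-7022$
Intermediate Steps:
$B = -95$
$z{\left(V,q \right)} = - 105 q + 72 V$
$u = 6844$ ($u = 7 - \left(\left(-105\right) 61 + 72 \left(-6\right)\right) = 7 - \left(-6405 - 432\right) = 7 - -6837 = 7 + 6837 = 6844$)
$m{\left(L,h \right)} = -138 + L$ ($m{\left(L,h \right)} = \left(L - 95\right) - 43 = \left(-95 + L\right) - 43 = -138 + L$)
$m{\left(-40,153 \right)} - u = \left(-138 - 40\right) - 6844 = -178 - 6844 = -7022$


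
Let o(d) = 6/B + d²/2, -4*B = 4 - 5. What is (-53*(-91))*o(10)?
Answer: 356902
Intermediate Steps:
B = ¼ (B = -(4 - 5)/4 = -¼*(-1) = ¼ ≈ 0.25000)
o(d) = 24 + d²/2 (o(d) = 6/(¼) + d²/2 = 6*4 + d²*(½) = 24 + d²/2)
(-53*(-91))*o(10) = (-53*(-91))*(24 + (½)*10²) = 4823*(24 + (½)*100) = 4823*(24 + 50) = 4823*74 = 356902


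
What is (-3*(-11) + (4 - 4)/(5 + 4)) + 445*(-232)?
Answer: -103207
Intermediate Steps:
(-3*(-11) + (4 - 4)/(5 + 4)) + 445*(-232) = (33 + 0/9) - 103240 = (33 + 0*(⅑)) - 103240 = (33 + 0) - 103240 = 33 - 103240 = -103207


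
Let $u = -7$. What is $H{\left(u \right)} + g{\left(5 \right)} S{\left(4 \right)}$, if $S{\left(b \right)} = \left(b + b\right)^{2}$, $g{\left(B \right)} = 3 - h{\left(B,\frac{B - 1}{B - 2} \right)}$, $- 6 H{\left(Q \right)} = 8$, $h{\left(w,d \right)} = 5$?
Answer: $- \frac{388}{3} \approx -129.33$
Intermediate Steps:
$H{\left(Q \right)} = - \frac{4}{3}$ ($H{\left(Q \right)} = \left(- \frac{1}{6}\right) 8 = - \frac{4}{3}$)
$g{\left(B \right)} = -2$ ($g{\left(B \right)} = 3 - 5 = -2$)
$S{\left(b \right)} = 4 b^{2}$ ($S{\left(b \right)} = \left(2 b\right)^{2} = 4 b^{2}$)
$H{\left(u \right)} + g{\left(5 \right)} S{\left(4 \right)} = - \frac{4}{3} - 2 \cdot 4 \cdot 4^{2} = - \frac{4}{3} - 2 \cdot 4 \cdot 16 = - \frac{4}{3} - 128 = - \frac{388}{3}$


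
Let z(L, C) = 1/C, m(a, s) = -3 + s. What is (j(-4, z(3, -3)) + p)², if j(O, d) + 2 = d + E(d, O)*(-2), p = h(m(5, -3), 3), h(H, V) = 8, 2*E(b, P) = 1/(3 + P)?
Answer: 400/9 ≈ 44.444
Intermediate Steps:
E(b, P) = 1/(2*(3 + P))
p = 8
j(O, d) = -2 + d - 1/(3 + O) (j(O, d) = -2 + (d + (1/(2*(3 + O)))*(-2)) = -2 + (d - 1/(3 + O)) = -2 + d - 1/(3 + O))
(j(-4, z(3, -3)) + p)² = ((-1 + (-2 + 1/(-3))*(3 - 4))/(3 - 4) + 8)² = ((-1 + (-2 - ⅓)*(-1))/(-1) + 8)² = (-(-1 - 7/3*(-1)) + 8)² = (-(-1 + 7/3) + 8)² = (-1*4/3 + 8)² = (-4/3 + 8)² = (20/3)² = 400/9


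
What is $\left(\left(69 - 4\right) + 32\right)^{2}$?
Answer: $9409$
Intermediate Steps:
$\left(\left(69 - 4\right) + 32\right)^{2} = \left(65 + 32\right)^{2} = 97^{2} = 9409$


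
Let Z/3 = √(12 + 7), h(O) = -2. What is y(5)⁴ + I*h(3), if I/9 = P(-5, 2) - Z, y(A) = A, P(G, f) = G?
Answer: 715 + 54*√19 ≈ 950.38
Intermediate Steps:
Z = 3*√19 (Z = 3*√(12 + 7) = 3*√19 ≈ 13.077)
I = -45 - 27*√19 (I = 9*(-5 - 3*√19) = -45 - 27*√19 ≈ -162.69)
y(5)⁴ + I*h(3) = 5⁴ + (-45 - 27*√19)*(-2) = 625 + (90 + 54*√19) = 715 + 54*√19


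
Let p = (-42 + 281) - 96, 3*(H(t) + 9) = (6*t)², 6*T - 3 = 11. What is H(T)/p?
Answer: 13/33 ≈ 0.39394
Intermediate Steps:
T = 7/3 (T = ½ + (⅙)*11 = ½ + 11/6 = 7/3 ≈ 2.3333)
H(t) = -9 + 12*t² (H(t) = -9 + (6*t)²/3 = -9 + (36*t²)/3 = -9 + 12*t²)
p = 143 (p = 239 - 96 = 143)
H(T)/p = (-9 + 12*(7/3)²)/143 = (-9 + 12*(49/9))*(1/143) = (-9 + 196/3)*(1/143) = (169/3)*(1/143) = 13/33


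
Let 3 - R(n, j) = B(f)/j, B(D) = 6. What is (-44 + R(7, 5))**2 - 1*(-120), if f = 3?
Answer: 47521/25 ≈ 1900.8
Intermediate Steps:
R(n, j) = 3 - 6/j
(-44 + R(7, 5))**2 - 1*(-120) = (-44 + (3 - 6/5))**2 - 1*(-120) = (-44 + (3 - 6*1/5))**2 + 120 = (-44 + (3 - 6/5))**2 + 120 = (-44 + 9/5)**2 + 120 = (-211/5)**2 + 120 = 44521/25 + 120 = 47521/25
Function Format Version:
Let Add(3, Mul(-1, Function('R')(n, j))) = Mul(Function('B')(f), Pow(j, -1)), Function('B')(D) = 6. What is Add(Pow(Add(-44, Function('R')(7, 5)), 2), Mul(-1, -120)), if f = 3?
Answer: Rational(47521, 25) ≈ 1900.8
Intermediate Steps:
Function('R')(n, j) = Add(3, Mul(-6, Pow(j, -1))) (Function('R')(n, j) = Add(3, Mul(-1, Mul(6, Pow(j, -1)))) = Add(3, Mul(-6, Pow(j, -1))))
Add(Pow(Add(-44, Function('R')(7, 5)), 2), Mul(-1, -120)) = Add(Pow(Add(-44, Add(3, Mul(-6, Pow(5, -1)))), 2), Mul(-1, -120)) = Add(Pow(Add(-44, Add(3, Mul(-6, Rational(1, 5)))), 2), 120) = Add(Pow(Add(-44, Add(3, Rational(-6, 5))), 2), 120) = Add(Pow(Add(-44, Rational(9, 5)), 2), 120) = Add(Pow(Rational(-211, 5), 2), 120) = Add(Rational(44521, 25), 120) = Rational(47521, 25)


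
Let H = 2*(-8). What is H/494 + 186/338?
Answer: 1663/3211 ≈ 0.51791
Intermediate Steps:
H = -16
H/494 + 186/338 = -16/494 + 186/338 = -16*1/494 + 186*(1/338) = -8/247 + 93/169 = 1663/3211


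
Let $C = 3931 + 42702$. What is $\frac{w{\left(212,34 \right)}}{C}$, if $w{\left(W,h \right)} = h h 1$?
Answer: $\frac{1156}{46633} \approx 0.024789$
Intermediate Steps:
$w{\left(W,h \right)} = h^{2}$ ($w{\left(W,h \right)} = h^{2} \cdot 1 = h^{2}$)
$C = 46633$
$\frac{w{\left(212,34 \right)}}{C} = \frac{34^{2}}{46633} = 1156 \cdot \frac{1}{46633} = \frac{1156}{46633}$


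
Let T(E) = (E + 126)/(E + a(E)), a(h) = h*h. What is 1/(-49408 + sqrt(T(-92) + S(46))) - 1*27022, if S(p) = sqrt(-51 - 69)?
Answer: (-5588741061722 + 27022*sqrt(71162 + 35045192*I*sqrt(30)))/(206821888 - sqrt(4186)*sqrt(17 + 8372*I*sqrt(30))) ≈ -27022.0 - 9.3132e-10*I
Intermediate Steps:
a(h) = h**2
S(p) = 2*I*sqrt(30) (S(p) = sqrt(-120) = 2*I*sqrt(30))
T(E) = (126 + E)/(E + E**2) (T(E) = (E + 126)/(E + E**2) = (126 + E)/(E + E**2))
1/(-49408 + sqrt(T(-92) + S(46))) - 1*27022 = 1/(-49408 + sqrt((126 - 92)/((-92)*(1 - 92)) + 2*I*sqrt(30))) - 1*27022 = 1/(-49408 + sqrt(-1/92*34/(-91) + 2*I*sqrt(30))) - 27022 = 1/(-49408 + sqrt(-1/92*(-1/91)*34 + 2*I*sqrt(30))) - 27022 = 1/(-49408 + sqrt(17/4186 + 2*I*sqrt(30))) - 27022 = -27022 + 1/(-49408 + sqrt(17/4186 + 2*I*sqrt(30)))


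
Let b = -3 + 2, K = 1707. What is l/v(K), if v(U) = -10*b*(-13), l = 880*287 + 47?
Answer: -252607/130 ≈ -1943.1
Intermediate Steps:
b = -1
l = 252607 (l = 252560 + 47 = 252607)
v(U) = -130 (v(U) = -10*(-1)*(-13) = 10*(-13) = -130)
l/v(K) = 252607/(-130) = 252607*(-1/130) = -252607/130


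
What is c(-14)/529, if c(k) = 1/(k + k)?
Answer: -1/14812 ≈ -6.7513e-5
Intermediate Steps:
c(k) = 1/(2*k)
c(-14)/529 = ((½)/(-14))/529 = ((½)*(-1/14))*(1/529) = -1/28*1/529 = -1/14812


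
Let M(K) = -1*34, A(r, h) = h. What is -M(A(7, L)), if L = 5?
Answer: 34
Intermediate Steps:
M(K) = -34
-M(A(7, L)) = -1*(-34) = 34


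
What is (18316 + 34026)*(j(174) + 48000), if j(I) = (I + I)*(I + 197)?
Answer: 9270186936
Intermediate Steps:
j(I) = 2*I*(197 + I) (j(I) = (2*I)*(197 + I) = 2*I*(197 + I))
(18316 + 34026)*(j(174) + 48000) = (18316 + 34026)*(2*174*(197 + 174) + 48000) = 52342*(2*174*371 + 48000) = 52342*(129108 + 48000) = 52342*177108 = 9270186936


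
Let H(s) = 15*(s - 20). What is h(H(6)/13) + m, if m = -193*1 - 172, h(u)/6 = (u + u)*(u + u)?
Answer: 996715/169 ≈ 5897.7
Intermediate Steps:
H(s) = -300 + 15*s (H(s) = 15*(-20 + s) = -300 + 15*s)
h(u) = 24*u² (h(u) = 6*((u + u)*(u + u)) = 6*((2*u)*(2*u)) = 6*(4*u²) = 24*u²)
m = -365 (m = -193 - 172 = -365)
h(H(6)/13) + m = 24*((-300 + 15*6)/13)² - 365 = 24*((-300 + 90)*(1/13))² - 365 = 24*(-210*1/13)² - 365 = 24*(-210/13)² - 365 = 24*(44100/169) - 365 = 1058400/169 - 365 = 996715/169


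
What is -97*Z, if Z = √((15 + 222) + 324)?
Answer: -97*√561 ≈ -2297.5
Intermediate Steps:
Z = √561 (Z = √(237 + 324) = √561 ≈ 23.685)
-97*Z = -97*√561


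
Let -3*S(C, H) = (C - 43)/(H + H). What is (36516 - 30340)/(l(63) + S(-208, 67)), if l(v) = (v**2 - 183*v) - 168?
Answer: -2482752/3106405 ≈ -0.79924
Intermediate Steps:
S(C, H) = -(-43 + C)/(6*H) (S(C, H) = -(C - 43)/(3*(H + H)) = -(-43 + C)/(3*(2*H)) = -(-43 + C)*1/(2*H)/3 = -(-43 + C)/(6*H))
l(v) = -168 + v**2 - 183*v
(36516 - 30340)/(l(63) + S(-208, 67)) = (36516 - 30340)/((-168 + 63**2 - 183*63) + (1/6)*(43 - 1*(-208))/67) = 6176/((-168 + 3969 - 11529) + (1/6)*(1/67)*(43 + 208)) = 6176/(-7728 + (1/6)*(1/67)*251) = 6176/(-7728 + 251/402) = 6176/(-3106405/402) = 6176*(-402/3106405) = -2482752/3106405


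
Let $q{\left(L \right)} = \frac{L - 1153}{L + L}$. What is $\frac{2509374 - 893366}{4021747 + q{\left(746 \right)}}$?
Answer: $\frac{2411083936}{6000446117} \approx 0.40182$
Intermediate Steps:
$q{\left(L \right)} = \frac{-1153 + L}{2 L}$
$\frac{2509374 - 893366}{4021747 + q{\left(746 \right)}} = \frac{2509374 - 893366}{4021747 + \frac{-1153 + 746}{2 \cdot 746}} = \frac{1616008}{4021747 + \frac{1}{2} \cdot \frac{1}{746} \left(-407\right)} = \frac{1616008}{4021747 - \frac{407}{1492}} = \frac{1616008}{\frac{6000446117}{1492}} = 1616008 \cdot \frac{1492}{6000446117} = \frac{2411083936}{6000446117}$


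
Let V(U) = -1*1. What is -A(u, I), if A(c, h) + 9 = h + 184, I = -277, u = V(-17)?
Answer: 102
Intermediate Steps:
V(U) = -1
u = -1
A(c, h) = 175 + h (A(c, h) = -9 + (h + 184) = -9 + (184 + h) = 175 + h)
-A(u, I) = -(175 - 277) = -1*(-102) = 102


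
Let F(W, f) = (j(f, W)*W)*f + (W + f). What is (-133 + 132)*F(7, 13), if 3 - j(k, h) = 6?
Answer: 253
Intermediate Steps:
j(k, h) = -3 (j(k, h) = 3 - 1*6 = 3 - 6 = -3)
F(W, f) = W + f - 3*W*f (F(W, f) = (-3*W)*f + (W + f) = -3*W*f + (W + f) = W + f - 3*W*f)
(-133 + 132)*F(7, 13) = (-133 + 132)*(7 + 13 - 3*7*13) = -(7 + 13 - 273) = -1*(-253) = 253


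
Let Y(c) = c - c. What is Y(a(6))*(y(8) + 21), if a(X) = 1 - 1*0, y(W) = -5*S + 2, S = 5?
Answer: 0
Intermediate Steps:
y(W) = -23 (y(W) = -5*5 + 2 = -25 + 2 = -23)
a(X) = 1 (a(X) = 1 + 0 = 1)
Y(c) = 0
Y(a(6))*(y(8) + 21) = 0*(-23 + 21) = 0*(-2) = 0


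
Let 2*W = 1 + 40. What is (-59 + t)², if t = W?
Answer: 5929/4 ≈ 1482.3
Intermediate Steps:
W = 41/2 (W = (1 + 40)/2 = (½)*41 = 41/2 ≈ 20.500)
t = 41/2 ≈ 20.500
(-59 + t)² = (-59 + 41/2)² = (-77/2)² = 5929/4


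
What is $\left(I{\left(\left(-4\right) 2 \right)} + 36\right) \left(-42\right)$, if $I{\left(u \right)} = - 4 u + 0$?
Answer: $-2856$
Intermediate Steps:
$I{\left(u \right)} = - 4 u$
$\left(I{\left(\left(-4\right) 2 \right)} + 36\right) \left(-42\right) = \left(- 4 \left(\left(-4\right) 2\right) + 36\right) \left(-42\right) = \left(\left(-4\right) \left(-8\right) + 36\right) \left(-42\right) = \left(32 + 36\right) \left(-42\right) = 68 \left(-42\right) = -2856$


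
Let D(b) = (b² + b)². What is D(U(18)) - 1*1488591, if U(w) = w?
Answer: -1371627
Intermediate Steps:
D(b) = (b + b²)²
D(U(18)) - 1*1488591 = 18²*(1 + 18)² - 1*1488591 = 324*19² - 1488591 = 324*361 - 1488591 = 116964 - 1488591 = -1371627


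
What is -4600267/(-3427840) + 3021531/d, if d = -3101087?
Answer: 3908503367189/10630030062080 ≈ 0.36768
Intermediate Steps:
-4600267/(-3427840) + 3021531/d = -4600267/(-3427840) + 3021531/(-3101087) = -4600267*(-1/3427840) + 3021531*(-1/3101087) = 4600267/3427840 - 3021531/3101087 = 3908503367189/10630030062080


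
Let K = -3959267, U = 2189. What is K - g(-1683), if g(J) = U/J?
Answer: -605767652/153 ≈ -3.9593e+6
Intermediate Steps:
g(J) = 2189/J
K - g(-1683) = -3959267 - 2189/(-1683) = -3959267 - 2189*(-1)/1683 = -3959267 - 1*(-199/153) = -3959267 + 199/153 = -605767652/153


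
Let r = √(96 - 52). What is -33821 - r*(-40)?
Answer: -33821 + 80*√11 ≈ -33556.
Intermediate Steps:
r = 2*√11 (r = √44 = 2*√11 ≈ 6.6332)
-33821 - r*(-40) = -33821 - 2*√11*(-40) = -33821 - (-80)*√11 = -33821 + 80*√11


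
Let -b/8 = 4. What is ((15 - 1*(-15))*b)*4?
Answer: -3840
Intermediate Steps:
b = -32 (b = -8*4 = -32)
((15 - 1*(-15))*b)*4 = ((15 - 1*(-15))*(-32))*4 = ((15 + 15)*(-32))*4 = (30*(-32))*4 = -960*4 = -3840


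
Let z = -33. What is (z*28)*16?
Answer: -14784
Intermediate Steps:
(z*28)*16 = -33*28*16 = -924*16 = -14784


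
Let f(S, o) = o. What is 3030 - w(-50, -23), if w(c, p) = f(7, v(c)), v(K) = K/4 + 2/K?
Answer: 152127/50 ≈ 3042.5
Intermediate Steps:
v(K) = 2/K + K/4 (v(K) = K*(¼) + 2/K = K/4 + 2/K = 2/K + K/4)
w(c, p) = 2/c + c/4
3030 - w(-50, -23) = 3030 - (2/(-50) + (¼)*(-50)) = 3030 - (2*(-1/50) - 25/2) = 3030 - (-1/25 - 25/2) = 3030 - 1*(-627/50) = 3030 + 627/50 = 152127/50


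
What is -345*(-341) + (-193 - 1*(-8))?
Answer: 117460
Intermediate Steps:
-345*(-341) + (-193 - 1*(-8)) = 117645 + (-193 + 8) = 117645 - 185 = 117460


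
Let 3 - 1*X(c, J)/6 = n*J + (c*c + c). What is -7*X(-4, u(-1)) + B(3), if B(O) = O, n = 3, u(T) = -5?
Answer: -249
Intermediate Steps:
X(c, J) = 18 - 18*J - 6*c - 6*c**2 (X(c, J) = 18 - 6*(3*J + (c*c + c)) = 18 - 6*(3*J + (c**2 + c)) = 18 - 6*(3*J + (c + c**2)) = 18 - 6*(c + c**2 + 3*J) = 18 + (-18*J - 6*c - 6*c**2) = 18 - 18*J - 6*c - 6*c**2)
-7*X(-4, u(-1)) + B(3) = -7*(18 - 18*(-5) - 6*(-4) - 6*(-4)**2) + 3 = -7*(18 + 90 + 24 - 6*16) + 3 = -7*(18 + 90 + 24 - 96) + 3 = -7*36 + 3 = -252 + 3 = -249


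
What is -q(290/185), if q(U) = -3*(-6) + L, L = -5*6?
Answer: 12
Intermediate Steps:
L = -30
q(U) = -12 (q(U) = -3*(-6) - 30 = 18 - 30 = -12)
-q(290/185) = -1*(-12) = 12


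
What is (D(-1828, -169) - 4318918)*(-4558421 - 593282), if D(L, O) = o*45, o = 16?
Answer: 22246073591194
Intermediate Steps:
D(L, O) = 720 (D(L, O) = 16*45 = 720)
(D(-1828, -169) - 4318918)*(-4558421 - 593282) = (720 - 4318918)*(-4558421 - 593282) = -4318198*(-5151703) = 22246073591194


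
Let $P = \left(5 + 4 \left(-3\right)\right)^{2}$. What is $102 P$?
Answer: $4998$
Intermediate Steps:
$P = 49$ ($P = \left(5 - 12\right)^{2} = \left(-7\right)^{2} = 49$)
$102 P = 102 \cdot 49 = 4998$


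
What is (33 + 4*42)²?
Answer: 40401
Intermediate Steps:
(33 + 4*42)² = (33 + 168)² = 201² = 40401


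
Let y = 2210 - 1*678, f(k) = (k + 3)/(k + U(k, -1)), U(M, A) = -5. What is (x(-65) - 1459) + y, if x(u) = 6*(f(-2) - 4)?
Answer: 337/7 ≈ 48.143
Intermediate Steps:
f(k) = (3 + k)/(-5 + k) (f(k) = (k + 3)/(k - 5) = (3 + k)/(-5 + k))
y = 1532 (y = 2210 - 678 = 1532)
x(u) = -174/7 (x(u) = 6*((3 - 2)/(-5 - 2) - 4) = 6*(1/(-7) - 4) = 6*(-⅐*1 - 4) = 6*(-⅐ - 4) = 6*(-29/7) = -174/7)
(x(-65) - 1459) + y = (-174/7 - 1459) + 1532 = -10387/7 + 1532 = 337/7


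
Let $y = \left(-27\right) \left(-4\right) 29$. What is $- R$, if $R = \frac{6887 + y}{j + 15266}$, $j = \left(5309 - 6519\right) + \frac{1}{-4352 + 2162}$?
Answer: $- \frac{21941610}{30782639} \approx -0.71279$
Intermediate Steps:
$j = - \frac{2649901}{2190}$ ($j = -1210 + \frac{1}{-2190} = -1210 - \frac{1}{2190} = - \frac{2649901}{2190} \approx -1210.0$)
$y = 3132$ ($y = 108 \cdot 29 = 3132$)
$R = \frac{21941610}{30782639}$ ($R = \frac{6887 + 3132}{- \frac{2649901}{2190} + 15266} = \frac{10019}{\frac{30782639}{2190}} = 10019 \cdot \frac{2190}{30782639} = \frac{21941610}{30782639} \approx 0.71279$)
$- R = \left(-1\right) \frac{21941610}{30782639} = - \frac{21941610}{30782639}$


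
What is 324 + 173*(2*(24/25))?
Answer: 16404/25 ≈ 656.16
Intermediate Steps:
324 + 173*(2*(24/25)) = 324 + 173*(48/25) = 324 + 8304/25 = 16404/25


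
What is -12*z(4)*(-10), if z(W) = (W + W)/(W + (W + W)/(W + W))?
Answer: 192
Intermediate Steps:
z(W) = 2*W/(1 + W) (z(W) = (2*W)/(W + (2*W)/((2*W))) = (2*W)/(W + (2*W)*(1/(2*W))) = (2*W)/(W + 1) = (2*W)/(1 + W) = 2*W/(1 + W))
-12*z(4)*(-10) = -24*4/(1 + 4)*(-10) = -24*4/5*(-10) = -12*8/5*(-10) = -96/5*(-10) = 192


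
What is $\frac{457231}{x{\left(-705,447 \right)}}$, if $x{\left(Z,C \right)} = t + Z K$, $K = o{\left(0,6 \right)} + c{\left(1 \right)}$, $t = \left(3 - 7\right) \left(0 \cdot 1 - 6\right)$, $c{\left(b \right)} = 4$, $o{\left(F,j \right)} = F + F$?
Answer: $- \frac{457231}{2796} \approx -163.53$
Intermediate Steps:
$o{\left(F,j \right)} = 2 F$
$t = 24$ ($t = - 4 \left(0 - 6\right) = \left(-4\right) \left(-6\right) = 24$)
$K = 4$ ($K = 2 \cdot 0 + 4 = 0 + 4 = 4$)
$x{\left(Z,C \right)} = 24 + 4 Z$ ($x{\left(Z,C \right)} = 24 + Z 4 = 24 + 4 Z$)
$\frac{457231}{x{\left(-705,447 \right)}} = \frac{457231}{24 + 4 \left(-705\right)} = \frac{457231}{24 - 2820} = \frac{457231}{-2796} = 457231 \left(- \frac{1}{2796}\right) = - \frac{457231}{2796}$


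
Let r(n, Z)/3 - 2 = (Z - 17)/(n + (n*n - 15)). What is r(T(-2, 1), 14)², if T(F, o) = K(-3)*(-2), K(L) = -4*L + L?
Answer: 335241/9409 ≈ 35.630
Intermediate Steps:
K(L) = -3*L
T(F, o) = -18 (T(F, o) = -3*(-3)*(-2) = 9*(-2) = -18)
r(n, Z) = 6 + 3*(-17 + Z)/(-15 + n + n²) (r(n, Z) = 6 + 3*((Z - 17)/(n + (n*n - 15))) = 6 + 3*((-17 + Z)/(n + (n² - 15))) = 6 + 3*((-17 + Z)/(n + (-15 + n²))) = 6 + 3*((-17 + Z)/(-15 + n + n²)) = 6 + 3*(-17 + Z)/(-15 + n + n²))
r(T(-2, 1), 14)² = (3*(-47 + 14 + 2*(-18) + 2*(-18)²)/(-15 - 18 + (-18)²))² = (3*(-47 + 14 - 36 + 2*324)/(-15 - 18 + 324))² = (3*(-47 + 14 - 36 + 648)/291)² = (3*(1/291)*579)² = (579/97)² = 335241/9409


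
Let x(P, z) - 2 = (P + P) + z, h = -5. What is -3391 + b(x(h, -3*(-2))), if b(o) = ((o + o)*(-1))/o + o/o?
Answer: -3392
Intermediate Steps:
x(P, z) = 2 + z + 2*P (x(P, z) = 2 + ((P + P) + z) = 2 + (2*P + z) = 2 + (z + 2*P) = 2 + z + 2*P)
b(o) = -1 (b(o) = ((2*o)*(-1))/o + 1 = (-2*o)/o + 1 = -2 + 1 = -1)
-3391 + b(x(h, -3*(-2))) = -3391 - 1 = -3392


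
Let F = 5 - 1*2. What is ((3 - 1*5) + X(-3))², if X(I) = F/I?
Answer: 9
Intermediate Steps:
F = 3 (F = 5 - 2 = 3)
X(I) = 3/I
((3 - 1*5) + X(-3))² = ((3 - 1*5) + 3/(-3))² = ((3 - 5) + 3*(-⅓))² = (-2 - 1)² = (-3)² = 9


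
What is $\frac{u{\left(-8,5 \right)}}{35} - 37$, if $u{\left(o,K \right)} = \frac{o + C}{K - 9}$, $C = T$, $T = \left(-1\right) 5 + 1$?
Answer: $- \frac{1292}{35} \approx -36.914$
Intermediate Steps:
$T = -4$ ($T = -5 + 1 = -4$)
$C = -4$
$u{\left(o,K \right)} = \frac{-4 + o}{-9 + K}$ ($u{\left(o,K \right)} = \frac{o - 4}{K - 9} = \frac{-4 + o}{-9 + K}$)
$\frac{u{\left(-8,5 \right)}}{35} - 37 = \frac{\frac{1}{-9 + 5} \left(-4 - 8\right)}{35} - 37 = \frac{1}{-4} \left(-12\right) \frac{1}{35} - 37 = \left(- \frac{1}{4}\right) \left(-12\right) \frac{1}{35} - 37 = 3 \cdot \frac{1}{35} - 37 = \frac{3}{35} - 37 = - \frac{1292}{35}$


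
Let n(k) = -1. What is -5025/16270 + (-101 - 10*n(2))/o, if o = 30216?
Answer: -15331597/49161432 ≈ -0.31186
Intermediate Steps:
-5025/16270 + (-101 - 10*n(2))/o = -5025/16270 + (-101 - 10*(-1))/30216 = -5025*1/16270 + (-101 + 10)*(1/30216) = -1005/3254 - 91*1/30216 = -1005/3254 - 91/30216 = -15331597/49161432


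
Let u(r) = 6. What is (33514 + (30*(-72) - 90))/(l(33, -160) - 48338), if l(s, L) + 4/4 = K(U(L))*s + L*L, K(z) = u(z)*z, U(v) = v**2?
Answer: 31264/5046061 ≈ 0.0061957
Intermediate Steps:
K(z) = 6*z
l(s, L) = -1 + L**2 + 6*s*L**2 (l(s, L) = -1 + ((6*L**2)*s + L*L) = -1 + (6*s*L**2 + L**2) = -1 + (L**2 + 6*s*L**2) = -1 + L**2 + 6*s*L**2)
(33514 + (30*(-72) - 90))/(l(33, -160) - 48338) = (33514 + (30*(-72) - 90))/((-1 + (-160)**2 + 6*33*(-160)**2) - 48338) = (33514 + (-2160 - 90))/((-1 + 25600 + 6*33*25600) - 48338) = (33514 - 2250)/((-1 + 25600 + 5068800) - 48338) = 31264/(5094399 - 48338) = 31264/5046061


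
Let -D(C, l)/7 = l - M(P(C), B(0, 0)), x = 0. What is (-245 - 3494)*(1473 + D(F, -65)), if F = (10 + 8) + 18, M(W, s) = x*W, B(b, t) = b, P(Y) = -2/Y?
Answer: -7208792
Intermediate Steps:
M(W, s) = 0 (M(W, s) = 0*W = 0)
F = 36 (F = 18 + 18 = 36)
D(C, l) = -7*l (D(C, l) = -7*(l - 1*0) = -7*(l + 0) = -7*l)
(-245 - 3494)*(1473 + D(F, -65)) = (-245 - 3494)*(1473 - 7*(-65)) = -3739*(1473 + 455) = -3739*1928 = -7208792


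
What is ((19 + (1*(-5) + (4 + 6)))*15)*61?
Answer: 21960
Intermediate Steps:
((19 + (1*(-5) + (4 + 6)))*15)*61 = ((19 + (-5 + 10))*15)*61 = ((19 + 5)*15)*61 = (24*15)*61 = 360*61 = 21960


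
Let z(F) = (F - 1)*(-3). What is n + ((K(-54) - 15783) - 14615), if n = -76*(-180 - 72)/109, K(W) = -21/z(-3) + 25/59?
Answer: -777472397/25724 ≈ -30224.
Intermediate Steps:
z(F) = 3 - 3*F (z(F) = (-1 + F)*(-3) = 3 - 3*F)
K(W) = -313/236 (K(W) = -21/(3 - 3*(-3)) + 25/59 = -21/(3 + 9) + 25*(1/59) = -21/12 + 25/59 = -21*1/12 + 25/59 = -7/4 + 25/59 = -313/236)
n = 19152/109 (n = -(-19152)/109 = -76*(-252/109) = 19152/109 ≈ 175.71)
n + ((K(-54) - 15783) - 14615) = 19152/109 + ((-313/236 - 15783) - 14615) = 19152/109 + (-3725101/236 - 14615) = 19152/109 - 7174241/236 = -777472397/25724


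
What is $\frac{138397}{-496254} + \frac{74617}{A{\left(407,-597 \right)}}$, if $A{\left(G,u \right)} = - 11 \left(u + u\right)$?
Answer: $\frac{88917370}{16459091} \approx 5.4023$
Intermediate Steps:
$A{\left(G,u \right)} = - 22 u$ ($A{\left(G,u \right)} = - 11 \cdot 2 u = - 22 u$)
$\frac{138397}{-496254} + \frac{74617}{A{\left(407,-597 \right)}} = \frac{138397}{-496254} + \frac{74617}{\left(-22\right) \left(-597\right)} = 138397 \left(- \frac{1}{496254}\right) + \frac{74617}{13134} = - \frac{138397}{496254} + 74617 \cdot \frac{1}{13134} = - \frac{138397}{496254} + \frac{74617}{13134} = \frac{88917370}{16459091}$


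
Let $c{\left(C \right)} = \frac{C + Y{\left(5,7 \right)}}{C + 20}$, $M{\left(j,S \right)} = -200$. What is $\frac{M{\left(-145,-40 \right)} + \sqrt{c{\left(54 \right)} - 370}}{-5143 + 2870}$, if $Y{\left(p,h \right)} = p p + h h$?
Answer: $\frac{200}{2273} - \frac{3 i \sqrt{56018}}{84101} \approx 0.087989 - 0.0084427 i$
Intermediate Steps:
$Y{\left(p,h \right)} = h^{2} + p^{2}$ ($Y{\left(p,h \right)} = p^{2} + h^{2} = h^{2} + p^{2}$)
$c{\left(C \right)} = \frac{74 + C}{20 + C}$ ($c{\left(C \right)} = \frac{C + \left(7^{2} + 5^{2}\right)}{C + 20} = \frac{C + \left(49 + 25\right)}{20 + C} = \frac{C + 74}{20 + C} = \frac{74 + C}{20 + C}$)
$\frac{M{\left(-145,-40 \right)} + \sqrt{c{\left(54 \right)} - 370}}{-5143 + 2870} = \frac{-200 + \sqrt{\frac{74 + 54}{20 + 54} - 370}}{-5143 + 2870} = \frac{-200 + \sqrt{\frac{1}{74} \cdot 128 - 370}}{-2273} = \left(-200 + \sqrt{\frac{1}{74} \cdot 128 - 370}\right) \left(- \frac{1}{2273}\right) = \left(-200 + \sqrt{\frac{64}{37} - 370}\right) \left(- \frac{1}{2273}\right) = \left(-200 + \sqrt{- \frac{13626}{37}}\right) \left(- \frac{1}{2273}\right) = \left(-200 + \frac{3 i \sqrt{56018}}{37}\right) \left(- \frac{1}{2273}\right) = \frac{200}{2273} - \frac{3 i \sqrt{56018}}{84101}$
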